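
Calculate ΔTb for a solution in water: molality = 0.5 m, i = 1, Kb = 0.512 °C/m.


ΔTb = Kb × m × i
= 0.512 × 0.5 × 1
= 0.256 °C

0.256 °C


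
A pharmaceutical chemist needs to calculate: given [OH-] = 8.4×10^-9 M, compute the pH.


pOH = -log10([OH-]) = -log10(8.4×10^-9)
= 9 - log10(8.4) = 8.08
pH = 14 - pOH = 14 - 8.08 = 5.92

5.92


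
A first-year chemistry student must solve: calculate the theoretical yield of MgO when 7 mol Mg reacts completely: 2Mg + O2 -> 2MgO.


Mole ratio MgO:Mg = 2:2
n(MgO) = 7 × 2/2 = 7.000 mol
mass = 7.000 × 40.31 = 282.17 g

282.17 g


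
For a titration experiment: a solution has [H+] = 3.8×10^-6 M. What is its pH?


pH = -log10([H+]) = -log10(3.8×10^-6)
= 6 - log10(3.8)
= 6 - 0.58
= 5.42

5.42


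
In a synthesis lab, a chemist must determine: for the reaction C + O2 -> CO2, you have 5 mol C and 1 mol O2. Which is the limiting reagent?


Mole ratio available / coefficient:
  C: 5/1 = 5.000
  O2: 1/1 = 1.000
Smaller ratio is limiting.

O2


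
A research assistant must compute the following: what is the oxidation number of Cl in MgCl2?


halide: -1
Oxidation number: -1

-1


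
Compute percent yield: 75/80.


% yield = actual/theoretical × 100
= 75/80 × 100
= 93.75%

93.75%


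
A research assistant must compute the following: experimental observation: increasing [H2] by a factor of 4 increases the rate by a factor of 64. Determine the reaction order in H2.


rate ∝ [H2]^n
4^n = 64 → n = 3
Order in H2: 3

3


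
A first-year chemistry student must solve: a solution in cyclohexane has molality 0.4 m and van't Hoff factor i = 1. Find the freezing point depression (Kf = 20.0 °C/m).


ΔTf = Kf × m × i
= 20.0 × 0.4 × 1
= 8.0 °C

8.0 °C


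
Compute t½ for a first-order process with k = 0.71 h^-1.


t½ = ln2/k = 0.693147/(0.71 h^-1)
= 0.9763 h

0.9763 h


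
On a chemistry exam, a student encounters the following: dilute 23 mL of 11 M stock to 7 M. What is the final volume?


C1V1 = C2V2
11 × 23 = 7 × V2
V2 = 253/7 = 36.14 mL

36.14 mL


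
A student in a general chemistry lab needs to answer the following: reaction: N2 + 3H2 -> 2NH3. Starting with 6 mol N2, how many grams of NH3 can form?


Mole ratio NH3:N2 = 2:1
n(NH3) = 6 × 2/1 = 12.000 mol
mass = 12.000 × 17.03 = 204.36 g

204.36 g


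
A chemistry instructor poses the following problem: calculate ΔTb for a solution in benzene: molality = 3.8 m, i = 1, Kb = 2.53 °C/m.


ΔTb = Kb × m × i
= 2.53 × 3.8 × 1
= 9.614 °C

9.614 °C


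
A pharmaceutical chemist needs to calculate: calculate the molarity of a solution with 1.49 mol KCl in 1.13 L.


M = n/V = 1.49/1.13 = 1.319 mol/L

1.319 M


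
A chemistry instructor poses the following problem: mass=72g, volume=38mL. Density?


ρ = mass/volume
= 72/38
= 1.895 g/mL

1.895 g/mL


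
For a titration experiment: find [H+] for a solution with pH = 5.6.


[H+] = 10^(-pH) = 10^(-5.6)
= 2.51×10^-6 M

2.51×10^-6 M


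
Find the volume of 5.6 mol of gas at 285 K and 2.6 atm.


PV = nRT  (R = 0.08206 L·atm/(mol·K))
V = nRT/P = 5.6×0.08206×285/2.6
= 50.372 L

50.372 L


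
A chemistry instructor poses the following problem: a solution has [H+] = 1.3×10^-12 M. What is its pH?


pH = -log10([H+]) = -log10(1.3×10^-12)
= 12 - log10(1.3)
= 12 - 0.11
= 11.89

11.89


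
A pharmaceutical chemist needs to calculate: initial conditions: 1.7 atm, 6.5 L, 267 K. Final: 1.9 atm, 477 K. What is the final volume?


P1V1/T1 = P2V2/T2
V2 = P1V1T2/(T1P2)
= 1.7×6.5×477/(267×1.9)
= 10.39 L

10.39 L


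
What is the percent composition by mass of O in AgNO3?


M(AgNO3) = 1×107.87 + 1×14.01 + 3×16.0 = 169.88 g/mol
Mass of O = 3 × 16.0 = 48.00 g/mol
% O = 48.00/169.88 × 100 = 28.26%

28.26%


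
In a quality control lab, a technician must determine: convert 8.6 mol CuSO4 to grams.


M(CuSO4) = 159.62 g/mol
mass = n × M = 8.6 × 159.62 = 1372.73 g

1372.73 g


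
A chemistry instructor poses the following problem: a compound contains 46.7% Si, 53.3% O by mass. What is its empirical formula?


Assume 100 g sample. Moles of each element:
  Si: 46.7/28.09 = 1.663 mol
  O: 53.3/16.0 = 3.331 mol
Divide by smallest (1.663):
  Si: 1.663/1.663 = 1.0
  O: 3.331/1.663 = 2.0
Empirical formula: SiO2

SiO2


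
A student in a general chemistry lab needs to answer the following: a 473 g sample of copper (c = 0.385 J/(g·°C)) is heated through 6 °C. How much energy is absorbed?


q = mcΔT = 473 × 0.385 × 6
= 1092.63 J

1092.63 J


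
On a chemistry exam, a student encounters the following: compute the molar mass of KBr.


M(KBr) = 1×39.1 + 1×79.9
= 39.1 + 79.9
= 119.0 g/mol

119.0 g/mol


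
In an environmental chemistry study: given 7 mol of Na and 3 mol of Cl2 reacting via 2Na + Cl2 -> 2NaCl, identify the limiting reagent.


Mole ratio available / coefficient:
  Na: 7/2 = 3.500
  Cl2: 3/1 = 3.000
Smaller ratio is limiting.

Cl2


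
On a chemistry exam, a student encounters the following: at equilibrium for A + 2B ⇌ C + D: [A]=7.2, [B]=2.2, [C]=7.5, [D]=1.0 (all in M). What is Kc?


Kc = [C][D]/([A][B]^2)
= (7.5^1 × 1.0^1)/(7.2^1 × 2.2^2)
= 7.5/34.848
= 0.2152

0.2152


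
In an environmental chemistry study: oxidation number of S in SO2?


x + 2(-2) = 0, so x = +4
Oxidation number: +4

+4


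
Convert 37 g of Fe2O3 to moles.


M(Fe2O3) = 159.7 g/mol
n = mass/M = 37/159.7 = 0.2317 mol

0.2317 mol


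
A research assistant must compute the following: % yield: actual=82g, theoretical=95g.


% yield = actual/theoretical × 100
= 82/95 × 100
= 86.32%

86.32%


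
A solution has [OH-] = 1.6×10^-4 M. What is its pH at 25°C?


pOH = -log10([OH-]) = -log10(1.6×10^-4)
= 4 - log10(1.6) = 3.8
pH = 14 - pOH = 14 - 3.8 = 10.2

10.2


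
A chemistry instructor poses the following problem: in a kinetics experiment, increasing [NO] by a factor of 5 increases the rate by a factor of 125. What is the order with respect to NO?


rate ∝ [NO]^n
5^n = 125 → n = 3
Order in NO: 3

3


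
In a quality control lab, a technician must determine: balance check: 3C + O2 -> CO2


Equation: 3C + O2 -> CO2
Check atoms: C: 3≠1, O: 2=2
Not balanced

No, not balanced


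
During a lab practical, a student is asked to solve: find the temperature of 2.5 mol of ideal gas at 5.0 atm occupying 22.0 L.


PV = nRT  (R = 0.08206 L·atm/(mol·K))
T = PV/(nR) = 5.0×22.0/(2.5×0.08206)
= 110.00/0.205150
= 536.19 K

536.19 K


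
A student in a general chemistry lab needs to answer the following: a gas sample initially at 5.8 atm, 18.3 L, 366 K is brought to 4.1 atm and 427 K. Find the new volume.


P1V1/T1 = P2V2/T2
V2 = P1V1T2/(T1P2)
= 5.8×18.3×427/(366×4.1)
= 30.202 L

30.202 L


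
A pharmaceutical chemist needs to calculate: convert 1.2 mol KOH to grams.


M(KOH) = 56.11 g/mol
mass = n × M = 1.2 × 56.11 = 67.33 g

67.33 g


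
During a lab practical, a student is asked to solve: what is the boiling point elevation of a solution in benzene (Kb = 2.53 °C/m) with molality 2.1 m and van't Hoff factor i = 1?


ΔTb = Kb × m × i
= 2.53 × 2.1 × 1
= 5.313 °C

5.313 °C


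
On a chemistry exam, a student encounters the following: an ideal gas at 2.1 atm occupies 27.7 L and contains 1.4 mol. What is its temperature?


PV = nRT  (R = 0.08206 L·atm/(mol·K))
T = PV/(nR) = 2.1×27.7/(1.4×0.08206)
= 58.17/0.114884
= 506.34 K

506.34 K


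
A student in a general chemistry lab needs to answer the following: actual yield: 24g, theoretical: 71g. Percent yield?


% yield = actual/theoretical × 100
= 24/71 × 100
= 33.8%

33.8%


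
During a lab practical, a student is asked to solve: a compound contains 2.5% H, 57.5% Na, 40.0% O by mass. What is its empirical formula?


Assume 100 g sample. Moles of each element:
  H: 2.5/1.008 = 2.48 mol
  Na: 57.5/22.99 = 2.501 mol
  O: 40.0/16.0 = 2.5 mol
Divide by smallest (2.48):
  H: 2.48/2.48 = 1.0
  Na: 2.501/2.48 = 1.01
  O: 2.5/2.48 = 1.01
Empirical formula: NaOH

NaOH


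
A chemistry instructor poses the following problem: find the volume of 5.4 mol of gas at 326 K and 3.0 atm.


PV = nRT  (R = 0.08206 L·atm/(mol·K))
V = nRT/P = 5.4×0.08206×326/3.0
= 48.153 L

48.153 L


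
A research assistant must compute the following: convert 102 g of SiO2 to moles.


M(SiO2) = 60.09 g/mol
n = mass/M = 102/60.09 = 1.6975 mol

1.6975 mol


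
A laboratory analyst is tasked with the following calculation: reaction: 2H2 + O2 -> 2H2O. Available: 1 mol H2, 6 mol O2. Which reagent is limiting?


Mole ratio available / coefficient:
  H2: 1/2 = 0.500
  O2: 6/1 = 6.000
Smaller ratio is limiting.

H2


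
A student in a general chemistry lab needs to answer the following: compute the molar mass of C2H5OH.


M(C2H5OH) = 2×12.01 + 6×1.008 + 1×16.0
= 24.02 + 6.05 + 16.0
= 46.07 g/mol

46.07 g/mol


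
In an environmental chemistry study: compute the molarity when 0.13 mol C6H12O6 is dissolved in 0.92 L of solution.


M = n/V = 0.13/0.92 = 0.141 mol/L

0.141 M


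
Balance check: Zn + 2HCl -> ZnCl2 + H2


Equation: Zn + 2HCl -> ZnCl2 + H2
Check atoms: Cl: 2=2, H: 2=2, Zn: 1=1
Balanced

Yes, balanced


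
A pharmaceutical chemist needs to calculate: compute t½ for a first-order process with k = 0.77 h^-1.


t½ = ln2/k = 0.693147/(0.77 h^-1)
= 0.9002 h

0.9002 h


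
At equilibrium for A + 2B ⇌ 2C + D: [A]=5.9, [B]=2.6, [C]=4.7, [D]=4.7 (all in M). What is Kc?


Kc = [C]^2[D]/([A][B]^2)
= (4.7^2 × 4.7^1)/(5.9^1 × 2.6^2)
= 103.823/39.884
= 2.603

2.603


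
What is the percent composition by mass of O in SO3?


M(SO3) = 1×32.07 + 3×16.0 = 80.07 g/mol
Mass of O = 3 × 16.0 = 48.00 g/mol
% O = 48.00/80.07 × 100 = 59.95%

59.95%


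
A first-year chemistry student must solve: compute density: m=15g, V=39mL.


ρ = mass/volume
= 15/39
= 0.385 g/mL

0.385 g/mL


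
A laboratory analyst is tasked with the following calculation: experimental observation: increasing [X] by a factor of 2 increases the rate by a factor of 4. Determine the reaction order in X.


rate ∝ [X]^n
2^n = 4 → n = 2
Order in X: 2

2


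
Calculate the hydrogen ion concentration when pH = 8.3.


[H+] = 10^(-pH) = 10^(-8.3)
= 5.01×10^-9 M

5.01×10^-9 M


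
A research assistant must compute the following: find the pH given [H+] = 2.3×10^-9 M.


pH = -log10([H+]) = -log10(2.3×10^-9)
= 9 - log10(2.3)
= 9 - 0.36
= 8.64

8.64


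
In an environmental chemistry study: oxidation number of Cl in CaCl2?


halide: -1
Oxidation number: -1

-1


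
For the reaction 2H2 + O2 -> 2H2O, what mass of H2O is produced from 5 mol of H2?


Mole ratio H2O:H2 = 2:2
n(H2O) = 5 × 2/2 = 5.000 mol
mass = 5.000 × 18.02 = 90.1 g

90.1 g


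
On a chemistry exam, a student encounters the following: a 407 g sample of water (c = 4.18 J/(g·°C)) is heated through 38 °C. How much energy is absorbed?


q = mcΔT = 407 × 4.18 × 38
= 64647.88 J

64647.88 J


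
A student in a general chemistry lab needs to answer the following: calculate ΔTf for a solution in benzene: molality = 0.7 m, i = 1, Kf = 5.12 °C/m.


ΔTf = Kf × m × i
= 5.12 × 0.7 × 1
= 3.584 °C

3.584 °C


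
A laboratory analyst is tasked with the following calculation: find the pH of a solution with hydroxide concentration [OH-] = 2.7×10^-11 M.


pOH = -log10([OH-]) = -log10(2.7×10^-11)
= 11 - log10(2.7) = 10.57
pH = 14 - pOH = 14 - 10.57 = 3.43

3.43


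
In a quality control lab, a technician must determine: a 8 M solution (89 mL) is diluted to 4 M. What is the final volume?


C1V1 = C2V2
8 × 89 = 4 × V2
V2 = 712/4 = 178.0 mL

178.0 mL


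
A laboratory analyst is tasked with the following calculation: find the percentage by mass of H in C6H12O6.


M(C6H12O6) = 6×12.01 + 12×1.008 + 6×16.0 = 180.156 g/mol
Mass of H = 12 × 1.008 = 12.096 g/mol
% H = 12.096/180.156 × 100 = 6.71%

6.71%


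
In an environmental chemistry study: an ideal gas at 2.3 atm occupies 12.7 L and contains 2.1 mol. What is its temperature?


PV = nRT  (R = 0.08206 L·atm/(mol·K))
T = PV/(nR) = 2.3×12.7/(2.1×0.08206)
= 29.21/0.172326
= 169.50 K

169.50 K


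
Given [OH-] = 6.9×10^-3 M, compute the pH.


pOH = -log10([OH-]) = -log10(6.9×10^-3)
= 3 - log10(6.9) = 2.16
pH = 14 - pOH = 14 - 2.16 = 11.84

11.84


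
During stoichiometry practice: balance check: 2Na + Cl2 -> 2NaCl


Equation: 2Na + Cl2 -> 2NaCl
Check atoms: Cl: 2=2, Na: 2=2
Balanced

Yes, balanced


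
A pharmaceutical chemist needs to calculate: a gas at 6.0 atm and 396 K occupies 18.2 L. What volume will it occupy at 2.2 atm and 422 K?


P1V1/T1 = P2V2/T2
V2 = P1V1T2/(T1P2)
= 6.0×18.2×422/(396×2.2)
= 52.895 L

52.895 L


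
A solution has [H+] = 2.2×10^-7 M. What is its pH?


pH = -log10([H+]) = -log10(2.2×10^-7)
= 7 - log10(2.2)
= 7 - 0.34
= 6.66

6.66


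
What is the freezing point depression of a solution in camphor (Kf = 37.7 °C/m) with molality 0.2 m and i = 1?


ΔTf = Kf × m × i
= 37.7 × 0.2 × 1
= 7.54 °C

7.54 °C


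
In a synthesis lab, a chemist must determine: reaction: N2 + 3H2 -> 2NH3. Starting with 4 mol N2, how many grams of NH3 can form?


Mole ratio NH3:N2 = 2:1
n(NH3) = 4 × 2/1 = 8.000 mol
mass = 8.000 × 17.03 = 136.24 g

136.24 g


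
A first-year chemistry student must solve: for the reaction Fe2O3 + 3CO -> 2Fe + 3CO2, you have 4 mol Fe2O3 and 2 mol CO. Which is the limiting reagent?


Mole ratio available / coefficient:
  Fe2O3: 4/1 = 4.000
  CO: 2/3 = 0.667
Smaller ratio is limiting.

CO


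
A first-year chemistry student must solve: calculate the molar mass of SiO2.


M(SiO2) = 1×28.09 + 2×16.0
= 28.09 + 32.0
= 60.09 g/mol

60.09 g/mol


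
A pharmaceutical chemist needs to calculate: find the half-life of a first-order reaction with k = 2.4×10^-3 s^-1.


t½ = ln2/k = 0.693147/(2.4×10^-3 s^-1)
= 288.8 s

288.8 s


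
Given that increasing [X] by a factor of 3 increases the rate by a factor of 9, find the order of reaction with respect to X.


rate ∝ [X]^n
3^n = 9 → n = 2
Order in X: 2

2


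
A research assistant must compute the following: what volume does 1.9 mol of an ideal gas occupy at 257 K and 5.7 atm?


PV = nRT  (R = 0.08206 L·atm/(mol·K))
V = nRT/P = 1.9×0.08206×257/5.7
= 7.03 L

7.03 L


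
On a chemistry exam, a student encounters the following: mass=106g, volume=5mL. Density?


ρ = mass/volume
= 106/5
= 21.2 g/mL

21.2 g/mL


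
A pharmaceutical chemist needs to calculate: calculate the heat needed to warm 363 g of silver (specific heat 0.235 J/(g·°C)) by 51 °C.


q = mcΔT = 363 × 0.235 × 51
= 4350.56 J

4350.56 J


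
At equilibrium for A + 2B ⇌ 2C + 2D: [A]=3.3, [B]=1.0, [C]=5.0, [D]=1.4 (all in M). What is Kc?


Kc = [C]^2[D]^2/([A][B]^2)
= (5.0^2 × 1.4^2)/(3.3^1 × 1.0^2)
= 49/3.3
= 14.85

14.85


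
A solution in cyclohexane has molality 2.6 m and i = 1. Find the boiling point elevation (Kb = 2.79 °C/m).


ΔTb = Kb × m × i
= 2.79 × 2.6 × 1
= 7.254 °C

7.254 °C


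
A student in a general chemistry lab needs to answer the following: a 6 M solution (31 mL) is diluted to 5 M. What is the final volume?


C1V1 = C2V2
6 × 31 = 5 × V2
V2 = 186/5 = 37.2 mL

37.2 mL


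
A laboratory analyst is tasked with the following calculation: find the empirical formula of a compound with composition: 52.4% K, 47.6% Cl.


Assume 100 g sample. Moles of each element:
  K: 52.4/39.1 = 1.34 mol
  Cl: 47.6/35.45 = 1.343 mol
Divide by smallest (1.34):
  K: 1.34/1.34 = 1.0
  Cl: 1.343/1.34 = 1.0
Empirical formula: KCl

KCl


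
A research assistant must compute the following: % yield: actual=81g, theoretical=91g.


% yield = actual/theoretical × 100
= 81/91 × 100
= 89.01%

89.01%


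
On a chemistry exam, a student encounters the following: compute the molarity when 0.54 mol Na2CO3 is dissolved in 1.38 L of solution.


M = n/V = 0.54/1.38 = 0.391 mol/L

0.391 M


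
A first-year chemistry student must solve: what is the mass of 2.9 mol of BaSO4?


M(BaSO4) = 233.4 g/mol
mass = n × M = 2.9 × 233.4 = 676.86 g

676.86 g


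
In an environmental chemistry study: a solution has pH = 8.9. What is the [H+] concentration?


[H+] = 10^(-pH) = 10^(-8.9)
= 1.26×10^-9 M

1.26×10^-9 M


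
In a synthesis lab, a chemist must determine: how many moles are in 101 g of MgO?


M(MgO) = 40.31 g/mol
n = mass/M = 101/40.31 = 2.5056 mol

2.5056 mol


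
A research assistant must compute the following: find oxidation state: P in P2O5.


2x + 5(-2) = 0, so x = +5
Oxidation number: +5

+5


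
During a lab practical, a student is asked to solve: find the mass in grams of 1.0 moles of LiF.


M(LiF) = 25.94 g/mol
mass = n × M = 1.0 × 25.94 = 25.94 g

25.94 g


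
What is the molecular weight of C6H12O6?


M(C6H12O6) = 6×12.01 + 12×1.008 + 6×16.0
= 72.06 + 12.1 + 96.0
= 180.16 g/mol

180.16 g/mol


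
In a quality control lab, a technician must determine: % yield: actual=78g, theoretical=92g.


% yield = actual/theoretical × 100
= 78/92 × 100
= 84.78%

84.78%


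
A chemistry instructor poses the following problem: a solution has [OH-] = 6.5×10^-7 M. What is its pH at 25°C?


pOH = -log10([OH-]) = -log10(6.5×10^-7)
= 7 - log10(6.5) = 6.19
pH = 14 - pOH = 14 - 6.19 = 7.81

7.81


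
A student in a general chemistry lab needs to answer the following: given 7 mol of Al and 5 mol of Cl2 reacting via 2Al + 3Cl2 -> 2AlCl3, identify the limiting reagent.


Mole ratio available / coefficient:
  Al: 7/2 = 3.500
  Cl2: 5/3 = 1.667
Smaller ratio is limiting.

Cl2


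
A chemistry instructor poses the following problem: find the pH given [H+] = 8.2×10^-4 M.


pH = -log10([H+]) = -log10(8.2×10^-4)
= 4 - log10(8.2)
= 4 - 0.91
= 3.09

3.09


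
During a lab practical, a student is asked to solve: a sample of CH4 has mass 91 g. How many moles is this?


M(CH4) = 16.04 g/mol
n = mass/M = 91/16.04 = 5.6733 mol

5.6733 mol


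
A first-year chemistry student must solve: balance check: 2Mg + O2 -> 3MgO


Equation: 2Mg + O2 -> 3MgO
Check atoms: Mg: 2≠3, O: 2≠3
Not balanced

No, not balanced


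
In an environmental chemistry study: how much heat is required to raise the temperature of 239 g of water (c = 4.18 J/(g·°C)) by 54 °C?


q = mcΔT = 239 × 4.18 × 54
= 53947.08 J

53947.08 J


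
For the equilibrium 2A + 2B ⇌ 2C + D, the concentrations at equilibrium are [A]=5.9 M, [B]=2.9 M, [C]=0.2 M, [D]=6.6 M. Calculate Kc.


Kc = [C]^2[D]/([A]^2[B]^2)
= (0.2^2 × 6.6^1)/(5.9^2 × 2.9^2)
= 0.264/292.7521
= 9.018×10^-4

9.018×10^-4


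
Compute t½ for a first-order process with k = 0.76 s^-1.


t½ = ln2/k = 0.693147/(0.76 s^-1)
= 0.9120 s

0.9120 s


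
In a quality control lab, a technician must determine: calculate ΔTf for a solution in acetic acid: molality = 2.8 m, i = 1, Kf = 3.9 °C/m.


ΔTf = Kf × m × i
= 3.9 × 2.8 × 1
= 10.92 °C

10.92 °C


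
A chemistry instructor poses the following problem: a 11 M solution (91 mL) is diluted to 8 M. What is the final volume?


C1V1 = C2V2
11 × 91 = 8 × V2
V2 = 1001/8 = 125.12 mL

125.12 mL


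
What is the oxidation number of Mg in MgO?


Group 2 metal: +2
Oxidation number: +2

+2


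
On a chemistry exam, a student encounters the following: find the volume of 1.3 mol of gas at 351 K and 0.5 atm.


PV = nRT  (R = 0.08206 L·atm/(mol·K))
V = nRT/P = 1.3×0.08206×351/0.5
= 74.888 L

74.888 L


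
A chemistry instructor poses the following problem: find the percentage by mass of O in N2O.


M(N2O) = 2×14.01 + 1×16.0 = 44.02 g/mol
Mass of O = 1 × 16.0 = 16.00 g/mol
% O = 16.00/44.02 × 100 = 36.35%

36.35%


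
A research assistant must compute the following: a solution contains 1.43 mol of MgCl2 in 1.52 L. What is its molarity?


M = n/V = 1.43/1.52 = 0.941 mol/L

0.941 M


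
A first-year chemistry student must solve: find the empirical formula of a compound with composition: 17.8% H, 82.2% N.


Assume 100 g sample. Moles of each element:
  H: 17.8/1.008 = 17.659 mol
  N: 82.2/14.01 = 5.867 mol
Divide by smallest (5.867):
  H: 17.659/5.867 = 3.01
  N: 5.867/5.867 = 1.0
Empirical formula: NH3

NH3


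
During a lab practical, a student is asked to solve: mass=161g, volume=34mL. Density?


ρ = mass/volume
= 161/34
= 4.735 g/mL

4.735 g/mL


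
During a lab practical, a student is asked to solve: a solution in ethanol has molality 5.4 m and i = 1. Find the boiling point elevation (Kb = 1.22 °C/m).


ΔTb = Kb × m × i
= 1.22 × 5.4 × 1
= 6.588 °C

6.588 °C


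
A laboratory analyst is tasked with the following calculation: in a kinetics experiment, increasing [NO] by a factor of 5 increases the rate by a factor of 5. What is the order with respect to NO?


rate ∝ [NO]^n
5^n = 5 → n = 1
Order in NO: 1

1


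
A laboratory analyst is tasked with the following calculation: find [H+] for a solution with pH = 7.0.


[H+] = 10^(-pH) = 10^(-7.0)
= 1.0×10^-7 M

1.0×10^-7 M


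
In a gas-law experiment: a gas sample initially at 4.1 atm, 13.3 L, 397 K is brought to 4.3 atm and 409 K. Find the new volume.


P1V1/T1 = P2V2/T2
V2 = P1V1T2/(T1P2)
= 4.1×13.3×409/(397×4.3)
= 13.065 L

13.065 L


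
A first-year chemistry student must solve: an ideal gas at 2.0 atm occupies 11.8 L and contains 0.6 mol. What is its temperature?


PV = nRT  (R = 0.08206 L·atm/(mol·K))
T = PV/(nR) = 2.0×11.8/(0.6×0.08206)
= 23.60/0.049236
= 479.32 K

479.32 K


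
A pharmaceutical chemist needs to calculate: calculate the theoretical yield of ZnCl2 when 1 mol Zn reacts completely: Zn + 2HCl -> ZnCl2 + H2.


Mole ratio ZnCl2:Zn = 1:1
n(ZnCl2) = 1 × 1/1 = 1.000 mol
mass = 1.000 × 136.28 = 136.28 g

136.28 g


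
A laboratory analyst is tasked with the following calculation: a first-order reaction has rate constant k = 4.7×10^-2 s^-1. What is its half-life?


t½ = ln2/k = 0.693147/(4.7×10^-2 s^-1)
= 14.75 s

14.75 s


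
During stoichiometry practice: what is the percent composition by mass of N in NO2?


M(NO2) = 1×14.01 + 2×16.0 = 46.01 g/mol
Mass of N = 1 × 14.01 = 14.01 g/mol
% N = 14.01/46.01 × 100 = 30.45%

30.45%


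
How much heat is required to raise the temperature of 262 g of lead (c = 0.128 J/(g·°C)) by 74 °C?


q = mcΔT = 262 × 0.128 × 74
= 2481.66 J

2481.66 J


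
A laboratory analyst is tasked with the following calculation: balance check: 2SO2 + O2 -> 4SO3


Equation: 2SO2 + O2 -> 4SO3
Check atoms: O: 6≠12, S: 2≠4
Not balanced

No, not balanced


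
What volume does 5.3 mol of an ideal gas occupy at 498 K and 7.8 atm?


PV = nRT  (R = 0.08206 L·atm/(mol·K))
V = nRT/P = 5.3×0.08206×498/7.8
= 27.768 L

27.768 L


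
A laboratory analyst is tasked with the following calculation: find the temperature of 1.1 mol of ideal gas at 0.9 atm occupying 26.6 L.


PV = nRT  (R = 0.08206 L·atm/(mol·K))
T = PV/(nR) = 0.9×26.6/(1.1×0.08206)
= 23.94/0.090266
= 265.22 K

265.22 K


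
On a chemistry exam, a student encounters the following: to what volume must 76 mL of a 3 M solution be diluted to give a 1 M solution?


C1V1 = C2V2
3 × 76 = 1 × V2
V2 = 228/1 = 228.0 mL

228.0 mL


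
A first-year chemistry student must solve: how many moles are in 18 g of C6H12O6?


M(C6H12O6) = 180.16 g/mol
n = mass/M = 18/180.16 = 0.0999 mol

0.0999 mol


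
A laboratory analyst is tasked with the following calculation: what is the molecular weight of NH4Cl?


M(NH4Cl) = 1×14.01 + 4×1.008 + 1×35.45
= 14.01 + 4.03 + 35.45
= 53.49 g/mol

53.49 g/mol


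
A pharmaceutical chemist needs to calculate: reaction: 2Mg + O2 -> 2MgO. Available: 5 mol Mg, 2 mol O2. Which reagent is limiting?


Mole ratio available / coefficient:
  Mg: 5/2 = 2.500
  O2: 2/1 = 2.000
Smaller ratio is limiting.

O2


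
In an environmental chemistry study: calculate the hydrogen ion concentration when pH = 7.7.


[H+] = 10^(-pH) = 10^(-7.7)
= 2.0×10^-8 M

2.0×10^-8 M


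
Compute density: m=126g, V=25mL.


ρ = mass/volume
= 126/25
= 5.04 g/mL

5.04 g/mL


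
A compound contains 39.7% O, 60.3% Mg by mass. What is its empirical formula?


Assume 100 g sample. Moles of each element:
  O: 39.7/16.0 = 2.481 mol
  Mg: 60.3/24.31 = 2.48 mol
Divide by smallest (2.48):
  O: 2.481/2.48 = 1.0
  Mg: 2.48/2.48 = 1.0
Empirical formula: MgO

MgO


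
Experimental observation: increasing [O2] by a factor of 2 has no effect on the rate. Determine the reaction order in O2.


rate ∝ [O2]^n
rate ∝ [O2]^0
Order in O2: 0

0


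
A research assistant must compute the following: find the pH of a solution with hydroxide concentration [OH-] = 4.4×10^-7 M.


pOH = -log10([OH-]) = -log10(4.4×10^-7)
= 7 - log10(4.4) = 6.36
pH = 14 - pOH = 14 - 6.36 = 7.64

7.64


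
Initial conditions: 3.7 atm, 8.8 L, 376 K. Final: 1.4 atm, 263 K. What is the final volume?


P1V1/T1 = P2V2/T2
V2 = P1V1T2/(T1P2)
= 3.7×8.8×263/(376×1.4)
= 16.268 L

16.268 L


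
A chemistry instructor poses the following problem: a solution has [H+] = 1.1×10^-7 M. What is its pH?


pH = -log10([H+]) = -log10(1.1×10^-7)
= 7 - log10(1.1)
= 7 - 0.04
= 6.96

6.96


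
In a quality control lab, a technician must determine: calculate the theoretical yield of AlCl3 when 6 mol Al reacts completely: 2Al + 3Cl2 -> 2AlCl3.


Mole ratio AlCl3:Al = 2:2
n(AlCl3) = 6 × 2/2 = 6.000 mol
mass = 6.000 × 133.33 = 799.98 g

799.98 g


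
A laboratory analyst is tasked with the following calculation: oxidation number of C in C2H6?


2x + 6(+1) = 0, so x = -3
Oxidation number: -3

-3


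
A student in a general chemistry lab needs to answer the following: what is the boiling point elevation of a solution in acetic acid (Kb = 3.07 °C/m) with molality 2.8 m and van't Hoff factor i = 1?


ΔTb = Kb × m × i
= 3.07 × 2.8 × 1
= 8.596 °C

8.596 °C


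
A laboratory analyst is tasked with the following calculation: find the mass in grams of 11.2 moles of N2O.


M(N2O) = 44.02 g/mol
mass = n × M = 11.2 × 44.02 = 493.02 g

493.02 g


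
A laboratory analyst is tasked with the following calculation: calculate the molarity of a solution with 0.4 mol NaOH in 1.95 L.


M = n/V = 0.4/1.95 = 0.205 mol/L

0.205 M


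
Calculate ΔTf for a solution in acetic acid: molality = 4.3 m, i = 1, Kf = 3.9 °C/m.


ΔTf = Kf × m × i
= 3.9 × 4.3 × 1
= 16.77 °C

16.77 °C


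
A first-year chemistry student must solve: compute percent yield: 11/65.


% yield = actual/theoretical × 100
= 11/65 × 100
= 16.92%

16.92%


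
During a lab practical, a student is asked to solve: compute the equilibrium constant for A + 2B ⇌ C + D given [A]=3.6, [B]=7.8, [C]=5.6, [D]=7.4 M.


Kc = [C][D]/([A][B]^2)
= (5.6^1 × 7.4^1)/(3.6^1 × 7.8^2)
= 41.44/219.024
= 0.1892

0.1892


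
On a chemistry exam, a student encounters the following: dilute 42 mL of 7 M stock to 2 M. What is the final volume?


C1V1 = C2V2
7 × 42 = 2 × V2
V2 = 294/2 = 147.0 mL

147.0 mL


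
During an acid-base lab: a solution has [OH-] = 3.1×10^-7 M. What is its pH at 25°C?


pOH = -log10([OH-]) = -log10(3.1×10^-7)
= 7 - log10(3.1) = 6.51
pH = 14 - pOH = 14 - 6.51 = 7.49

7.49


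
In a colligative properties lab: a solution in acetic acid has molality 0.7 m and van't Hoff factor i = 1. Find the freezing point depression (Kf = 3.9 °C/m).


ΔTf = Kf × m × i
= 3.9 × 0.7 × 1
= 2.73 °C

2.73 °C


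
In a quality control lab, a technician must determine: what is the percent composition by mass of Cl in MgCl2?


M(MgCl2) = 1×24.31 + 2×35.45 = 95.21 g/mol
Mass of Cl = 2 × 35.45 = 70.90 g/mol
% Cl = 70.90/95.21 × 100 = 74.47%

74.47%


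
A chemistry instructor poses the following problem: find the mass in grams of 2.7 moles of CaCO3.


M(CaCO3) = 100.09 g/mol
mass = n × M = 2.7 × 100.09 = 270.24 g

270.24 g


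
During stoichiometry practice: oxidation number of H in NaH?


H with a metal (hydride): -1
Oxidation number: -1

-1


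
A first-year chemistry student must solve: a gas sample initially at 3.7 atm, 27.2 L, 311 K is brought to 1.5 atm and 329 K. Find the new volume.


P1V1/T1 = P2V2/T2
V2 = P1V1T2/(T1P2)
= 3.7×27.2×329/(311×1.5)
= 70.977 L

70.977 L


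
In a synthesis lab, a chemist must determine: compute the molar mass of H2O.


M(H2O) = 2×1.008 + 1×16.0
= 2.02 + 16.0
= 18.02 g/mol

18.02 g/mol


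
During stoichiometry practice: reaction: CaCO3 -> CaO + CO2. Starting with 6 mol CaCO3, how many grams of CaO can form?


Mole ratio CaO:CaCO3 = 1:1
n(CaO) = 6 × 1/1 = 6.000 mol
mass = 6.000 × 56.08 = 336.48 g

336.48 g


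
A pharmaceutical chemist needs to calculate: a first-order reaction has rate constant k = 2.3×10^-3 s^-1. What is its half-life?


t½ = ln2/k = 0.693147/(2.3×10^-3 s^-1)
= 301.4 s

301.4 s


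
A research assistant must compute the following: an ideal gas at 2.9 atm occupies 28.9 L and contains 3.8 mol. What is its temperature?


PV = nRT  (R = 0.08206 L·atm/(mol·K))
T = PV/(nR) = 2.9×28.9/(3.8×0.08206)
= 83.81/0.311828
= 268.77 K

268.77 K


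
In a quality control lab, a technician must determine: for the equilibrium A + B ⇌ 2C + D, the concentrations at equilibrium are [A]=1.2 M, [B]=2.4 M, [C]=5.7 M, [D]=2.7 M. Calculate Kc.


Kc = [C]^2[D]/([A][B])
= (5.7^2 × 2.7^1)/(1.2^1 × 2.4^1)
= 87.723/2.88
= 30.46

30.46


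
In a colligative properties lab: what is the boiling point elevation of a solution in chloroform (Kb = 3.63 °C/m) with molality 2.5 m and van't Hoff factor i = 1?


ΔTb = Kb × m × i
= 3.63 × 2.5 × 1
= 9.075 °C

9.075 °C


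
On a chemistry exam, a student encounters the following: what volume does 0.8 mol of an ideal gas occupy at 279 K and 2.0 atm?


PV = nRT  (R = 0.08206 L·atm/(mol·K))
V = nRT/P = 0.8×0.08206×279/2.0
= 9.158 L

9.158 L


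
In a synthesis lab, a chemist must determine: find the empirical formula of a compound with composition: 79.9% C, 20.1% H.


Assume 100 g sample. Moles of each element:
  C: 79.9/12.01 = 6.653 mol
  H: 20.1/1.008 = 19.94 mol
Divide by smallest (6.653):
  C: 6.653/6.653 = 1.0
  H: 19.94/6.653 = 3.0
Empirical formula: CH3

CH3


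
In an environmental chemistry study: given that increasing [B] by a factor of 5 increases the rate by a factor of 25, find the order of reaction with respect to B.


rate ∝ [B]^n
5^n = 25 → n = 2
Order in B: 2

2


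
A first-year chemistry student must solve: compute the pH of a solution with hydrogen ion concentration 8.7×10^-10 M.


pH = -log10([H+]) = -log10(8.7×10^-10)
= 10 - log10(8.7)
= 10 - 0.94
= 9.06

9.06


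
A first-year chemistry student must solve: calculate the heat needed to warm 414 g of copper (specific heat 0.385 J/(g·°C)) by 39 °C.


q = mcΔT = 414 × 0.385 × 39
= 6216.21 J

6216.21 J


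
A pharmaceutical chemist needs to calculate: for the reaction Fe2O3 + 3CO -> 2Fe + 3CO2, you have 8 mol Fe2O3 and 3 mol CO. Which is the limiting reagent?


Mole ratio available / coefficient:
  Fe2O3: 8/1 = 8.000
  CO: 3/3 = 1.000
Smaller ratio is limiting.

CO


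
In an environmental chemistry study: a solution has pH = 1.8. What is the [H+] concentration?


[H+] = 10^(-pH) = 10^(-1.8)
= 1.58×10^-2 M

1.58×10^-2 M


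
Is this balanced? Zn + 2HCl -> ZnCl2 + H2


Equation: Zn + 2HCl -> ZnCl2 + H2
Check atoms: Cl: 2=2, H: 2=2, Zn: 1=1
Balanced

Yes, balanced


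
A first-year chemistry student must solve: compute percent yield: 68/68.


% yield = actual/theoretical × 100
= 68/68 × 100
= 100.0%

100.0%


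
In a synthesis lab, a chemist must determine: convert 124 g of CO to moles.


M(CO) = 28.01 g/mol
n = mass/M = 124/28.01 = 4.427 mol

4.427 mol


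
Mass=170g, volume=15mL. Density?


ρ = mass/volume
= 170/15
= 11.333 g/mL

11.333 g/mL


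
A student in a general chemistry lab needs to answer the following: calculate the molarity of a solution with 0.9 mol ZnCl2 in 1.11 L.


M = n/V = 0.9/1.11 = 0.811 mol/L

0.811 M


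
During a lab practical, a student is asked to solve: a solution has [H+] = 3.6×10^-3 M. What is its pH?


pH = -log10([H+]) = -log10(3.6×10^-3)
= 3 - log10(3.6)
= 3 - 0.56
= 2.44

2.44


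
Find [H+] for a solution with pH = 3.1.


[H+] = 10^(-pH) = 10^(-3.1)
= 7.94×10^-4 M

7.94×10^-4 M


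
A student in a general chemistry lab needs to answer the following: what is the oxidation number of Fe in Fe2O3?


2x + 3(-2) = 0, so x = +3
Oxidation number: +3

+3


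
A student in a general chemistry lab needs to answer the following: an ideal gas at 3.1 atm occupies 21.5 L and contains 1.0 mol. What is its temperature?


PV = nRT  (R = 0.08206 L·atm/(mol·K))
T = PV/(nR) = 3.1×21.5/(1.0×0.08206)
= 66.65/0.082060
= 812.21 K

812.21 K


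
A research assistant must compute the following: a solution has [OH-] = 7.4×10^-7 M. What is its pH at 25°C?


pOH = -log10([OH-]) = -log10(7.4×10^-7)
= 7 - log10(7.4) = 6.13
pH = 14 - pOH = 14 - 6.13 = 7.87

7.87


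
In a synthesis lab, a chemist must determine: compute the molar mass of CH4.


M(CH4) = 1×12.01 + 4×1.008
= 12.01 + 4.03
= 16.04 g/mol

16.04 g/mol


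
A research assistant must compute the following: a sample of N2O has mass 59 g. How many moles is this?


M(N2O) = 44.02 g/mol
n = mass/M = 59/44.02 = 1.3403 mol

1.3403 mol


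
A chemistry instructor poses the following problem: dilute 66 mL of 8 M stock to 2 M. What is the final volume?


C1V1 = C2V2
8 × 66 = 2 × V2
V2 = 528/2 = 264.0 mL

264.0 mL


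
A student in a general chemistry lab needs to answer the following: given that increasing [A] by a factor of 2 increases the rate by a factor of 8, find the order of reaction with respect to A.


rate ∝ [A]^n
2^n = 8 → n = 3
Order in A: 3

3


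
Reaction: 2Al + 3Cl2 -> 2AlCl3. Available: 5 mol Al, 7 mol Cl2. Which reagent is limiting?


Mole ratio available / coefficient:
  Al: 5/2 = 2.500
  Cl2: 7/3 = 2.333
Smaller ratio is limiting.

Cl2


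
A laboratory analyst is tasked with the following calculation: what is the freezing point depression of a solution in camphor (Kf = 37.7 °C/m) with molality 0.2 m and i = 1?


ΔTf = Kf × m × i
= 37.7 × 0.2 × 1
= 7.54 °C

7.54 °C


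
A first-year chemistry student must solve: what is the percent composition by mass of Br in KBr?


M(KBr) = 1×39.1 + 1×79.9 = 119.00 g/mol
Mass of Br = 1 × 79.9 = 79.90 g/mol
% Br = 79.90/119.00 × 100 = 67.14%

67.14%


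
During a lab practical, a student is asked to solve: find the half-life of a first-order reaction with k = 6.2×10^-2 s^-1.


t½ = ln2/k = 0.693147/(6.2×10^-2 s^-1)
= 11.18 s

11.18 s


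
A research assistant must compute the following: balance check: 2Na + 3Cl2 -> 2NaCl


Equation: 2Na + 3Cl2 -> 2NaCl
Check atoms: Cl: 6≠2, Na: 2=2
Not balanced

No, not balanced


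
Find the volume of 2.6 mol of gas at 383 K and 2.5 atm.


PV = nRT  (R = 0.08206 L·atm/(mol·K))
V = nRT/P = 2.6×0.08206×383/2.5
= 32.686 L

32.686 L


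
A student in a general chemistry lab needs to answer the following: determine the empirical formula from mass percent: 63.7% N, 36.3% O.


Assume 100 g sample. Moles of each element:
  N: 63.7/14.01 = 4.547 mol
  O: 36.3/16.0 = 2.269 mol
Divide by smallest (2.269):
  N: 4.547/2.269 = 2.0
  O: 2.269/2.269 = 1.0
Empirical formula: N2O

N2O


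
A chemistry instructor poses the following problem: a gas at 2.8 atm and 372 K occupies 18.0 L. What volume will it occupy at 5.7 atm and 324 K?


P1V1/T1 = P2V2/T2
V2 = P1V1T2/(T1P2)
= 2.8×18.0×324/(372×5.7)
= 7.701 L

7.701 L


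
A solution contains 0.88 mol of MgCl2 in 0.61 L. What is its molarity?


M = n/V = 0.88/0.61 = 1.443 mol/L

1.443 M


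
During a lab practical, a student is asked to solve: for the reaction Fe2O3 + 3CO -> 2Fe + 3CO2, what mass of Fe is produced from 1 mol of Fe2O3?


Mole ratio Fe:Fe2O3 = 2:1
n(Fe) = 1 × 2/1 = 2.000 mol
mass = 2.000 × 55.85 = 111.7 g

111.7 g


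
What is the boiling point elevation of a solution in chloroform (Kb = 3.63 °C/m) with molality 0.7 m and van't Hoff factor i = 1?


ΔTb = Kb × m × i
= 3.63 × 0.7 × 1
= 2.541 °C

2.541 °C


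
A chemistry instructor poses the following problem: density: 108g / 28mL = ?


ρ = mass/volume
= 108/28
= 3.857 g/mL

3.857 g/mL


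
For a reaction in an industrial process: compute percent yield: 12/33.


% yield = actual/theoretical × 100
= 12/33 × 100
= 36.36%

36.36%


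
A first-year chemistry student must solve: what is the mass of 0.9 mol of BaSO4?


M(BaSO4) = 233.4 g/mol
mass = n × M = 0.9 × 233.4 = 210.06 g

210.06 g


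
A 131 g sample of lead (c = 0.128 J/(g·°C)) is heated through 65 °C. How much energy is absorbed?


q = mcΔT = 131 × 0.128 × 65
= 1089.92 J

1089.92 J


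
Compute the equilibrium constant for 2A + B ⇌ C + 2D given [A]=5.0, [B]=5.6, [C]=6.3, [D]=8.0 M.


Kc = [C][D]^2/([A]^2[B])
= (6.3^1 × 8.0^2)/(5.0^2 × 5.6^1)
= 403.2/140
= 2.880

2.880


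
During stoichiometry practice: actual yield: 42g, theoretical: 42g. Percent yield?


% yield = actual/theoretical × 100
= 42/42 × 100
= 100.0%

100.0%


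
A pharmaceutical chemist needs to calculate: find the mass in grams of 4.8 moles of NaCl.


M(NaCl) = 58.44 g/mol
mass = n × M = 4.8 × 58.44 = 280.51 g

280.51 g


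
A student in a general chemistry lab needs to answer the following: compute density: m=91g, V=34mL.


ρ = mass/volume
= 91/34
= 2.676 g/mL

2.676 g/mL


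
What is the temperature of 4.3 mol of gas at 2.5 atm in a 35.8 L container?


PV = nRT  (R = 0.08206 L·atm/(mol·K))
T = PV/(nR) = 2.5×35.8/(4.3×0.08206)
= 89.50/0.352858
= 253.64 K

253.64 K


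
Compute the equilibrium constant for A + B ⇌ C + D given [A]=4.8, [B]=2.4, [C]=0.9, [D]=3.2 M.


Kc = [C][D]/([A][B])
= (0.9^1 × 3.2^1)/(4.8^1 × 2.4^1)
= 2.88/11.52
= 0.2500

0.2500


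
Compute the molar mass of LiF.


M(LiF) = 1×6.94 + 1×19.0
= 6.94 + 19.0
= 25.94 g/mol

25.94 g/mol


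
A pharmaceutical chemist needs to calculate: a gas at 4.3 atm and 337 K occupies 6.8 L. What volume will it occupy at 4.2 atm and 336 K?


P1V1/T1 = P2V2/T2
V2 = P1V1T2/(T1P2)
= 4.3×6.8×336/(337×4.2)
= 6.941 L

6.941 L


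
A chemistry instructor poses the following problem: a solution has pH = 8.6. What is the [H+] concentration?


[H+] = 10^(-pH) = 10^(-8.6)
= 2.51×10^-9 M

2.51×10^-9 M


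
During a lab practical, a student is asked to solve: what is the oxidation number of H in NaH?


H with a metal (hydride): -1
Oxidation number: -1

-1


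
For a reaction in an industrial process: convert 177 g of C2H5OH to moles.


M(C2H5OH) = 46.07 g/mol
n = mass/M = 177/46.07 = 3.842 mol

3.842 mol


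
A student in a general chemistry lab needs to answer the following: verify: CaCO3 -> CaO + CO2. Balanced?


Equation: CaCO3 -> CaO + CO2
Check atoms: C: 1=1, Ca: 1=1, O: 3=3
Balanced

Yes, balanced


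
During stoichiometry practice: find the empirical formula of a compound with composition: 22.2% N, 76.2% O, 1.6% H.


Assume 100 g sample. Moles of each element:
  N: 22.2/14.01 = 1.585 mol
  O: 76.2/16.0 = 4.763 mol
  H: 1.6/1.008 = 1.587 mol
Divide by smallest (1.585):
  N: 1.585/1.585 = 1.0
  O: 4.763/1.585 = 3.01
  H: 1.587/1.585 = 1.0
Empirical formula: HNO3

HNO3
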